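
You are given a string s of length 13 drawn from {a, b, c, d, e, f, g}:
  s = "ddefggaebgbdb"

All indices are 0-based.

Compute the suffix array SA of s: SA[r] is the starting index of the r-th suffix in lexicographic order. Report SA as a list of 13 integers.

[6, 12, 10, 8, 11, 0, 1, 7, 2, 3, 5, 9, 4]

sorted suffixes:
  #0 SA[0]=6  'aebgbdb'
  #1 SA[1]=12  'b'
  #2 SA[2]=10  'bdb'
  #3 SA[3]=8  'bgbdb'
  #4 SA[4]=11  'db'
  #5 SA[5]=0  'ddefggaebgbdb'
  #6 SA[6]=1  'defggaebgbdb'
  #7 SA[7]=7  'ebgbdb'
  #8 SA[8]=2  'efggaebgbdb'
  #9 SA[9]=3  'fggaebgbdb'
  #10 SA[10]=5  'gaebgbdb'
  #11 SA[11]=9  'gbdb'
  #12 SA[12]=4  'ggaebgbdb'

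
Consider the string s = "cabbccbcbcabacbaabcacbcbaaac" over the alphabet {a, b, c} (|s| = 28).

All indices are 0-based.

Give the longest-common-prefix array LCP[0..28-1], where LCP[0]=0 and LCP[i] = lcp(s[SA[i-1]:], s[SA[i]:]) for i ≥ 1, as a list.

[0, 2, 2, 1, 2, 2, 1, 2, 3, 0, 3, 2, 1, 1, 3, 2, 3, 2, 0, 1, 3, 2, 1, 4, 2, 3, 4, 1]

rank | idx | suffix
   0 |  24 | aaac
   1 |  15 | aabcacbcbaaac
   2 |  25 | aac
   3 |  10 | abacbaabcacbcbaaac
   4 |   1 | abbccbcbcabacbaabcacbcbaaac
   5 |  16 | abcacbcbaaac
   6 |  26 | ac
   7 |  12 | acbaabcacbcbaaac
   8 |  19 | acbcbaaac
   9 |  23 | baaac
  10 |  14 | baabcacbcbaaac
  11 |  11 | bacbaabcacbcbaaac
  12 |   2 | bbccbcbcabacbaabcacbcbaaac
  13 |   8 | bcabacbaabcacbcbaaac
  14 |  17 | bcacbcbaaac
  15 |  21 | bcbaaac
  16 |   6 | bcbcabacbaabcacbcbaaac
  17 |   3 | bccbcbcabacbaabcacbcbaaac
  18 |  27 | c
  19 |   9 | cabacbaabcacbcbaaac
  20 |   0 | cabbccbcbcabacbaabcacbcbaaac
  21 |  18 | cacbcbaaac
  22 |  22 | cbaaac
  23 |  13 | cbaabcacbcbaaac
  24 |   7 | cbcabacbaabcacbcbaaac
  25 |  20 | cbcbaaac
  26 |   5 | cbcbcabacbaabcacbcbaaac
  27 |   4 | ccbcbcabacbaabcacbcbaaac

SA = [24, 15, 25, 10, 1, 16, 26, 12, 19, 23, 14, 11, 2, 8, 17, 21, 6, 3, 27, 9, 0, 18, 22, 13, 7, 20, 5, 4]
[i] adj suffixes → lcp
  [1] 24/15 → 2 ('aa')
  [2] 15/25 → 2 ('aa')
  [3] 25/10 → 1 ('a')
  [4] 10/1 → 2 ('ab')
  [5] 1/16 → 2 ('ab')
  [6] 16/26 → 1 ('a')
  [7] 26/12 → 2 ('ac')
  [8] 12/19 → 3 ('acb')
  [9] 19/23 → 0 ('')
  [10] 23/14 → 3 ('baa')
  [11] 14/11 → 2 ('ba')
  [12] 11/2 → 1 ('b')
  [13] 2/8 → 1 ('b')
  [14] 8/17 → 3 ('bca')
  [15] 17/21 → 2 ('bc')
  [16] 21/6 → 3 ('bcb')
  [17] 6/3 → 2 ('bc')
  [18] 3/27 → 0 ('')
  [19] 27/9 → 1 ('c')
  [20] 9/0 → 3 ('cab')
  [21] 0/18 → 2 ('ca')
  [22] 18/22 → 1 ('c')
  [23] 22/13 → 4 ('cbaa')
  [24] 13/7 → 2 ('cb')
  [25] 7/20 → 3 ('cbc')
  [26] 20/5 → 4 ('cbcb')
  [27] 5/4 → 1 ('c')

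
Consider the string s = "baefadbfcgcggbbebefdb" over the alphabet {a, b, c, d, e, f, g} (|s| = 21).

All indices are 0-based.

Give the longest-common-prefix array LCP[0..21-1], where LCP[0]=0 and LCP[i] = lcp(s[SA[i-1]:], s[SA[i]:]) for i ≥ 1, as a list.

[0, 1, 0, 1, 1, 1, 2, 1, 0, 2, 0, 2, 0, 1, 2, 0, 1, 1, 0, 1, 1]

rank | idx | suffix
   0 |   4 | adbfcgcggbbebefdb
   1 |   1 | aefadbfcgcggbbebefdb
   2 |  20 | b
   3 |   0 | baefadbfcgcggbbebefdb
   4 |  13 | bbebefdb
   5 |  14 | bebefdb
   6 |  16 | befdb
   7 |   6 | bfcgcggbbebefdb
   8 |   8 | cgcggbbebefdb
   9 |  10 | cggbbebefdb
  10 |  19 | db
  11 |   5 | dbfcgcggbbebefdb
  12 |  15 | ebefdb
  13 |   2 | efadbfcgcggbbebefdb
  14 |  17 | efdb
  15 |   3 | fadbfcgcggbbebefdb
  16 |   7 | fcgcggbbebefdb
  17 |  18 | fdb
  18 |  12 | gbbebefdb
  19 |   9 | gcggbbebefdb
  20 |  11 | ggbbebefdb

SA = [4, 1, 20, 0, 13, 14, 16, 6, 8, 10, 19, 5, 15, 2, 17, 3, 7, 18, 12, 9, 11]
rank  pair      lcp
   1  s[4:],s[1:]  1  'a'
   2  s[1:],s[20:]  0  ''
   3  s[20:],s[0:]  1  'b'
   4  s[0:],s[13:]  1  'b'
   5  s[13:],s[14:]  1  'b'
   6  s[14:],s[16:]  2  'be'
   7  s[16:],s[6:]  1  'b'
   8  s[6:],s[8:]  0  ''
   9  s[8:],s[10:]  2  'cg'
  10  s[10:],s[19:]  0  ''
  11  s[19:],s[5:]  2  'db'
  12  s[5:],s[15:]  0  ''
  13  s[15:],s[2:]  1  'e'
  14  s[2:],s[17:]  2  'ef'
  15  s[17:],s[3:]  0  ''
  16  s[3:],s[7:]  1  'f'
  17  s[7:],s[18:]  1  'f'
  18  s[18:],s[12:]  0  ''
  19  s[12:],s[9:]  1  'g'
  20  s[9:],s[11:]  1  'g'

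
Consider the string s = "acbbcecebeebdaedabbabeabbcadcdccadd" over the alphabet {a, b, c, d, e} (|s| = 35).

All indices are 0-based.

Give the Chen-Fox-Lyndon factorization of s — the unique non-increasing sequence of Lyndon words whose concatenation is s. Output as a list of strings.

["acbbcecebeebdaed", "abbabeabbcadcdccadd"]

emit factor 1: 'acbbcecebeebdaed' (i=0, period=16)
emit factor 2: 'abbabeabbcadcdccadd' (i=16, period=19)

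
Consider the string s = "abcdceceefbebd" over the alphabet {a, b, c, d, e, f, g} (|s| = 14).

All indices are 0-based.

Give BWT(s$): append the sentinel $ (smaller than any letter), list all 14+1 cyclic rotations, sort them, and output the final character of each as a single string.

d$aefbdebcbccee

rank  rotation         last
    0  $abcdceceefbebd  d
    1  abcdceceefbebd$  $
    2  bcdceceefbebd$a  a
    3  bd$abcdceceefbe  e
    4  bebd$abcdceceef  f
    5  cdceceefbebd$ab  b
    6  ceceefbebd$abcd  d
    7  ceefbebd$abcdce  e
    8  d$abcdceceefbeb  b
    9  dceceefbebd$abc  c
   10  ebd$abcdceceefb  b
   11  eceefbebd$abcdc  c
   12  eefbebd$abcdcec  c
   13  efbebd$abcdcece  e
   14  fbebd$abcdcecee  e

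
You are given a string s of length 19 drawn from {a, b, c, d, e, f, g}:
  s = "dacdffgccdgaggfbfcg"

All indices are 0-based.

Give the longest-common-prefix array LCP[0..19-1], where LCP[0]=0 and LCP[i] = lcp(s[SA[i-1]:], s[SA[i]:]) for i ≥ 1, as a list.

sorted suffixes:
  #0 SA[0]=1  'acdffgccdgaggfbfcg'
  #1 SA[1]=11  'aggfbfcg'
  #2 SA[2]=15  'bfcg'
  #3 SA[3]=7  'ccdgaggfbfcg'
  #4 SA[4]=2  'cdffgccdgaggfbfcg'
  #5 SA[5]=8  'cdgaggfbfcg'
  #6 SA[6]=17  'cg'
  #7 SA[7]=0  'dacdffgccdgaggfbfcg'
  #8 SA[8]=3  'dffgccdgaggfbfcg'
  #9 SA[9]=9  'dgaggfbfcg'
  #10 SA[10]=14  'fbfcg'
  #11 SA[11]=16  'fcg'
  #12 SA[12]=4  'ffgccdgaggfbfcg'
  #13 SA[13]=5  'fgccdgaggfbfcg'
  #14 SA[14]=18  'g'
  #15 SA[15]=10  'gaggfbfcg'
  #16 SA[16]=6  'gccdgaggfbfcg'
  #17 SA[17]=13  'gfbfcg'
  #18 SA[18]=12  'ggfbfcg'

SA = [1, 11, 15, 7, 2, 8, 17, 0, 3, 9, 14, 16, 4, 5, 18, 10, 6, 13, 12]
i: (SA[i-1],SA[i]) lcp shared
  1: (1,11) 1 'a'
  2: (11,15) 0 ''
  3: (15,7) 0 ''
  4: (7,2) 1 'c'
  5: (2,8) 2 'cd'
  6: (8,17) 1 'c'
  7: (17,0) 0 ''
  8: (0,3) 1 'd'
  9: (3,9) 1 'd'
  10: (9,14) 0 ''
  11: (14,16) 1 'f'
  12: (16,4) 1 'f'
  13: (4,5) 1 'f'
  14: (5,18) 0 ''
  15: (18,10) 1 'g'
  16: (10,6) 1 'g'
  17: (6,13) 1 'g'
  18: (13,12) 1 'g'

[0, 1, 0, 0, 1, 2, 1, 0, 1, 1, 0, 1, 1, 1, 0, 1, 1, 1, 1]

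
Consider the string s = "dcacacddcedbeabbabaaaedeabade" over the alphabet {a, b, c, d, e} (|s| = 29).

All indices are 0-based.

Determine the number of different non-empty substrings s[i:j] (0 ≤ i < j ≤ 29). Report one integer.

rank | idx | suffix
   0 |  18 | aaaedeabade
   1 |  19 | aaedeabade
   2 |  16 | abaaaedeabade
   3 |  24 | abade
   4 |  13 | abbabaaaedeabade
   5 |   2 | acacddcedbeabbabaaaedeabade
   6 |   4 | acddcedbeabbabaaaedeabade
   7 |  26 | ade
   8 |  20 | aedeabade
   9 |  17 | baaaedeabade
  10 |  15 | babaaaedeabade
  11 |  25 | bade
  12 |  14 | bbabaaaedeabade
  13 |  11 | beabbabaaaedeabade
  14 |   1 | cacacddcedbeabbabaaaedeabade
  15 |   3 | cacddcedbeabbabaaaedeabade
  16 |   5 | cddcedbeabbabaaaedeabade
  17 |   8 | cedbeabbabaaaedeabade
  18 |  10 | dbeabbabaaaedeabade
  19 |   0 | dcacacddcedbeabbabaaaedeabade
  20 |   7 | dcedbeabbabaaaedeabade
  21 |   6 | ddcedbeabbabaaaedeabade
  22 |  27 | de
  23 |  22 | deabade
  24 |  28 | e
  25 |  23 | eabade
  26 |  12 | eabbabaaaedeabade
  27 |   9 | edbeabbabaaaedeabade
  28 |  21 | edeabade

SA = [18, 19, 16, 24, 13, 2, 4, 26, 20, 17, 15, 25, 14, 11, 1, 3, 5, 8, 10, 0, 7, 6, 27, 22, 28, 23, 12, 9, 21]
i: (SA[i-1],SA[i]) lcp shared
  1: (18,19) 2 'aa'
  2: (19,16) 1 'a'
  3: (16,24) 3 'aba'
  4: (24,13) 2 'ab'
  5: (13,2) 1 'a'
  6: (2,4) 2 'ac'
  7: (4,26) 1 'a'
  8: (26,20) 1 'a'
  9: (20,17) 0 ''
  10: (17,15) 2 'ba'
  11: (15,25) 2 'ba'
  12: (25,14) 1 'b'
  13: (14,11) 1 'b'
  14: (11,1) 0 ''
  15: (1,3) 3 'cac'
  16: (3,5) 1 'c'
  17: (5,8) 1 'c'
  18: (8,10) 0 ''
  19: (10,0) 1 'd'
  20: (0,7) 2 'dc'
  21: (7,6) 1 'd'
  22: (6,27) 1 'd'
  23: (27,22) 2 'de'
  24: (22,28) 0 ''
  25: (28,23) 1 'e'
  26: (23,12) 3 'eab'
  27: (12,9) 1 'e'
  28: (9,21) 2 'ed'

n(n+1)/2 = 29·30/2 = 435
Σ LCP = 0 + 2 + 1 + 3 + 2 + 1 + 2 + 1 + 1 + 0 + 2 + 2 + 1 + 1 + 0 + 3 + 1 + 1 + 0 + 1 + 2 + 1 + 1 + 2 + 0 + 1 + 3 + 1 + 2 = 38
distinct = 435 − 38 = 397

397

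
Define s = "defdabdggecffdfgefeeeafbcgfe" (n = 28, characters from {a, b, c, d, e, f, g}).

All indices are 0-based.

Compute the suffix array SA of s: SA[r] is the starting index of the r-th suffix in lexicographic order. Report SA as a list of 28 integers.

rank | idx | suffix
   0 |   4 | abdggecffdfgefeeeafbcgfe
   1 |  21 | afbcgfe
   2 |  23 | bcgfe
   3 |   5 | bdggecffdfgefeeeafbcgfe
   4 |  10 | cffdfgefeeeafbcgfe
   5 |  24 | cgfe
   6 |   3 | dabdggecffdfgefeeeafbcgfe
   7 |   0 | defdabdggecffdfgefeeeafbcgfe
   8 |  13 | dfgefeeeafbcgfe
   9 |   6 | dggecffdfgefeeeafbcgfe
  10 |  27 | e
  11 |  20 | eafbcgfe
  12 |   9 | ecffdfgefeeeafbcgfe
  13 |  19 | eeafbcgfe
  14 |  18 | eeeafbcgfe
  15 |   1 | efdabdggecffdfgefeeeafbcgfe
  16 |  16 | efeeeafbcgfe
  17 |  22 | fbcgfe
  18 |   2 | fdabdggecffdfgefeeeafbcgfe
  19 |  12 | fdfgefeeeafbcgfe
  20 |  26 | fe
  21 |  17 | feeeafbcgfe
  22 |  11 | ffdfgefeeeafbcgfe
  23 |  14 | fgefeeeafbcgfe
  24 |   8 | gecffdfgefeeeafbcgfe
  25 |  15 | gefeeeafbcgfe
  26 |  25 | gfe
  27 |   7 | ggecffdfgefeeeafbcgfe

[4, 21, 23, 5, 10, 24, 3, 0, 13, 6, 27, 20, 9, 19, 18, 1, 16, 22, 2, 12, 26, 17, 11, 14, 8, 15, 25, 7]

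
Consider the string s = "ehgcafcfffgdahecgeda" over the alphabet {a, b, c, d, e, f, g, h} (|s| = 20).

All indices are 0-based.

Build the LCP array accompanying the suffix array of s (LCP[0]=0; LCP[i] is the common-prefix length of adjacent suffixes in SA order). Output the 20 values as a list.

rank→(start, suffix):
  0 → (19, 'a')
  1 → (4, 'afcfffgdahecgeda')
  2 → (12, 'ahecgeda')
  3 → (3, 'cafcfffgdahecgeda')
  4 → (6, 'cfffgdahecgeda')
  5 → (15, 'cgeda')
  6 → (18, 'da')
  7 → (11, 'dahecgeda')
  8 → (14, 'ecgeda')
  9 → (17, 'eda')
  10 → (0, 'ehgcafcfffgdahecgeda')
  11 → (5, 'fcfffgdahecgeda')
  12 → (7, 'fffgdahecgeda')
  13 → (8, 'ffgdahecgeda')
  14 → (9, 'fgdahecgeda')
  15 → (2, 'gcafcfffgdahecgeda')
  16 → (10, 'gdahecgeda')
  17 → (16, 'geda')
  18 → (13, 'hecgeda')
  19 → (1, 'hgcafcfffgdahecgeda')

SA = [19, 4, 12, 3, 6, 15, 18, 11, 14, 17, 0, 5, 7, 8, 9, 2, 10, 16, 13, 1]
[i] adj suffixes → lcp
  [1] 19/4 → 1 ('a')
  [2] 4/12 → 1 ('a')
  [3] 12/3 → 0 ('')
  [4] 3/6 → 1 ('c')
  [5] 6/15 → 1 ('c')
  [6] 15/18 → 0 ('')
  [7] 18/11 → 2 ('da')
  [8] 11/14 → 0 ('')
  [9] 14/17 → 1 ('e')
  [10] 17/0 → 1 ('e')
  [11] 0/5 → 0 ('')
  [12] 5/7 → 1 ('f')
  [13] 7/8 → 2 ('ff')
  [14] 8/9 → 1 ('f')
  [15] 9/2 → 0 ('')
  [16] 2/10 → 1 ('g')
  [17] 10/16 → 1 ('g')
  [18] 16/13 → 0 ('')
  [19] 13/1 → 1 ('h')

[0, 1, 1, 0, 1, 1, 0, 2, 0, 1, 1, 0, 1, 2, 1, 0, 1, 1, 0, 1]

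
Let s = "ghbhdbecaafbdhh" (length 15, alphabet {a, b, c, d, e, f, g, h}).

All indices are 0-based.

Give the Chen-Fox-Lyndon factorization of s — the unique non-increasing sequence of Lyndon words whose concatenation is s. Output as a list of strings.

emit factor 1: 'gh' (i=0, period=2)
emit factor 2: 'bhd' (i=2, period=3)
emit factor 3: 'bec' (i=5, period=3)
emit factor 4: 'aafbdhh' (i=8, period=7)

["gh", "bhd", "bec", "aafbdhh"]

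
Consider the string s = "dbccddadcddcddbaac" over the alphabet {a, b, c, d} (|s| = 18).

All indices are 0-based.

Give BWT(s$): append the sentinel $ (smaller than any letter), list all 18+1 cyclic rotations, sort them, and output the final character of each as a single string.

rank  rotation             last
    0  $dbccddadcddcddbaac  c
    1  aac$dbccddadcddcddb  b
    2  ac$dbccddadcddcddba  a
    3  adcddcddbaac$dbccdd  d
    4  baac$dbccddadcddcdd  d
    5  bccddadcddcddbaac$d  d
    6  c$dbccddadcddcddbaa  a
    7  ccddadcddcddbaac$db  b
    8  cddadcddcddbaac$dbc  c
    9  cddbaac$dbccddadcdd  d
   10  cddcddbaac$dbccddad  d
   11  dadcddcddbaac$dbccd  d
   12  dbaac$dbccddadcddcd  d
   13  dbccddadcddcddbaac$  $
   14  dcddbaac$dbccddadcd  d
   15  dcddcddbaac$dbccdda  a
   16  ddadcddcddbaac$dbcc  c
   17  ddbaac$dbccddadcddc  c
   18  ddcddbaac$dbccddadc  c

cbadddabcdddd$daccc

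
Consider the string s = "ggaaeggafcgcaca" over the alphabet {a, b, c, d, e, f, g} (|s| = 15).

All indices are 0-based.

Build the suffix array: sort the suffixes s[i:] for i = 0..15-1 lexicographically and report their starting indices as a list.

[14, 2, 12, 3, 7, 13, 11, 9, 4, 8, 1, 6, 10, 0, 5]

sorted suffixes:
  #0 SA[0]=14  'a'
  #1 SA[1]=2  'aaeggafcgcaca'
  #2 SA[2]=12  'aca'
  #3 SA[3]=3  'aeggafcgcaca'
  #4 SA[4]=7  'afcgcaca'
  #5 SA[5]=13  'ca'
  #6 SA[6]=11  'caca'
  #7 SA[7]=9  'cgcaca'
  #8 SA[8]=4  'eggafcgcaca'
  #9 SA[9]=8  'fcgcaca'
  #10 SA[10]=1  'gaaeggafcgcaca'
  #11 SA[11]=6  'gafcgcaca'
  #12 SA[12]=10  'gcaca'
  #13 SA[13]=0  'ggaaeggafcgcaca'
  #14 SA[14]=5  'ggafcgcaca'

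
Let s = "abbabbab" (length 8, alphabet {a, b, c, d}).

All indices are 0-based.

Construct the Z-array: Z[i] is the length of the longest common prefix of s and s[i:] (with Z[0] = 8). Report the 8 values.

Z[0]=8
i=1: outside box; Z[1]=0
i=2: outside box; Z[2]=0
i=3: outside box; Z[3]=5 grow→box=[3,8)
i=4: min(r-i=4, Z[1]=0)=0; Z[4]=0
i=5: min(r-i=3, Z[2]=0)=0; Z[5]=0
i=6: min(r-i=2, Z[3]=5)=2; Z[6]=2
i=7: min(r-i=1, Z[4]=0)=0; Z[7]=0

[8, 0, 0, 5, 0, 0, 2, 0]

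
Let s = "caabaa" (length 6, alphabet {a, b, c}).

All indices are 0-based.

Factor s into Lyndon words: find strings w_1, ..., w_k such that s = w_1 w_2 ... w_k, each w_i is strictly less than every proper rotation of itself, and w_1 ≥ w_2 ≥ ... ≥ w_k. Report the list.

["c", "aab", "a", "a"]

emit factor 1: 'c' (i=0, period=1)
emit factor 2: 'aab' (i=1, period=3)
emit factor 3: 'a' (i=4, period=1)
emit factor 4: 'a' (i=5, period=1)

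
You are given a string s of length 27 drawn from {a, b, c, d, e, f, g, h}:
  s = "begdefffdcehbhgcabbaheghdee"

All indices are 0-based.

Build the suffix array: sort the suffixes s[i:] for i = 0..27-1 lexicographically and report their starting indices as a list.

[16, 19, 18, 17, 0, 12, 15, 9, 8, 24, 3, 26, 25, 4, 1, 21, 10, 7, 6, 5, 14, 2, 22, 11, 23, 20, 13]

rank | idx | suffix
   0 |  16 | abbaheghdee
   1 |  19 | aheghdee
   2 |  18 | baheghdee
   3 |  17 | bbaheghdee
   4 |   0 | begdefffdcehbhgcabbaheghdee
   5 |  12 | bhgcabbaheghdee
   6 |  15 | cabbaheghdee
   7 |   9 | cehbhgcabbaheghdee
   8 |   8 | dcehbhgcabbaheghdee
   9 |  24 | dee
  10 |   3 | defffdcehbhgcabbaheghdee
  11 |  26 | e
  12 |  25 | ee
  13 |   4 | efffdcehbhgcabbaheghdee
  14 |   1 | egdefffdcehbhgcabbaheghdee
  15 |  21 | eghdee
  16 |  10 | ehbhgcabbaheghdee
  17 |   7 | fdcehbhgcabbaheghdee
  18 |   6 | ffdcehbhgcabbaheghdee
  19 |   5 | fffdcehbhgcabbaheghdee
  20 |  14 | gcabbaheghdee
  21 |   2 | gdefffdcehbhgcabbaheghdee
  22 |  22 | ghdee
  23 |  11 | hbhgcabbaheghdee
  24 |  23 | hdee
  25 |  20 | heghdee
  26 |  13 | hgcabbaheghdee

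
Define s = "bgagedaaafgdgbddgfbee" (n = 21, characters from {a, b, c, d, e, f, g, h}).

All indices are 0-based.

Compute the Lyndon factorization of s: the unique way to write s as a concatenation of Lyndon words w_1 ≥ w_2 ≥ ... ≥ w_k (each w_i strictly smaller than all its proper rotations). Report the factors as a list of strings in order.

emit factor 1: 'bg' (i=0, period=2)
emit factor 2: 'aged' (i=2, period=4)
emit factor 3: 'aaafgdgbddgfbee' (i=6, period=15)

["bg", "aged", "aaafgdgbddgfbee"]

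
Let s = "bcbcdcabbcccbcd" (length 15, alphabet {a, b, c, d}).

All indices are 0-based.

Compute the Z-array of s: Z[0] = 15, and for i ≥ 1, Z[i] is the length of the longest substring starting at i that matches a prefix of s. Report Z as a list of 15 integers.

Z[0]=15
i=1: fresh scan; Z[1]=0
i=2: fresh scan; Z[2]=2 scan→box=[2,4)
i=3: min(r-i=1, Z[1]=0)=0; Z[3]=0
i=4: fresh scan; Z[4]=0
i=5: fresh scan; Z[5]=0
i=6: fresh scan; Z[6]=0
i=7: fresh scan; Z[7]=1 scan→box=[7,8)
i=8: fresh scan; Z[8]=2 scan→box=[8,10)
i=9: min(r-i=1, Z[1]=0)=0; Z[9]=0
i=10: fresh scan; Z[10]=0
i=11: fresh scan; Z[11]=0
i=12: fresh scan; Z[12]=2 scan→box=[12,14)
i=13: min(r-i=1, Z[1]=0)=0; Z[13]=0
i=14: fresh scan; Z[14]=0

[15, 0, 2, 0, 0, 0, 0, 1, 2, 0, 0, 0, 2, 0, 0]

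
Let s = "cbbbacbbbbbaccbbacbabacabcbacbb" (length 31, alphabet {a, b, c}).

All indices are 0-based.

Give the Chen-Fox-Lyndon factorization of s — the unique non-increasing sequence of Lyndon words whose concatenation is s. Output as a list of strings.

emit factor 1: 'c' (i=0, period=1)
emit factor 2: 'b' (i=1, period=1)
emit factor 3: 'b' (i=2, period=1)
emit factor 4: 'b' (i=3, period=1)
emit factor 5: 'acbbbbbaccbb' (i=4, period=12)
emit factor 6: 'acb' (i=16, period=3)
emit factor 7: 'abacabcbacbb' (i=19, period=12)

["c", "b", "b", "b", "acbbbbbaccbb", "acb", "abacabcbacbb"]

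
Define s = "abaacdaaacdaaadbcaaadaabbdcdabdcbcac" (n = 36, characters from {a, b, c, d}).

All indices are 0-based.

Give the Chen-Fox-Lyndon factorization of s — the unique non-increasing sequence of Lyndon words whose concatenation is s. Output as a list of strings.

emit factor 1: 'ab' (i=0, period=2)
emit factor 2: 'aacd' (i=2, period=4)
emit factor 3: 'aaacdaaadbcaaadaabbdcdabdcbcac' (i=6, period=30)

["ab", "aacd", "aaacdaaadbcaaadaabbdcdabdcbcac"]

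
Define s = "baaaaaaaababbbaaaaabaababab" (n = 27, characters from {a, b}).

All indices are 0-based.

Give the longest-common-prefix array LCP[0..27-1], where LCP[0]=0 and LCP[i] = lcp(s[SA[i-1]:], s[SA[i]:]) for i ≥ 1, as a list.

rank | idx | suffix
   0 |   1 | aaaaaaaababbbaaaaabaababab
   1 |   2 | aaaaaaababbbaaaaabaababab
   2 |   3 | aaaaaababbbaaaaabaababab
   3 |  14 | aaaaabaababab
   4 |   4 | aaaaababbbaaaaabaababab
   5 |  15 | aaaabaababab
   6 |   5 | aaaababbbaaaaabaababab
   7 |  16 | aaabaababab
   8 |   6 | aaababbbaaaaabaababab
   9 |  17 | aabaababab
  10 |  20 | aababab
  11 |   7 | aababbbaaaaabaababab
  12 |  25 | ab
  13 |  18 | abaababab
  14 |  23 | abab
  15 |  21 | ababab
  16 |   8 | ababbbaaaaabaababab
  17 |  10 | abbbaaaaabaababab
  18 |  26 | b
  19 |   0 | baaaaaaaababbbaaaaabaababab
  20 |  13 | baaaaabaababab
  21 |  19 | baababab
  22 |  24 | bab
  23 |  22 | babab
  24 |   9 | babbbaaaaabaababab
  25 |  12 | bbaaaaabaababab
  26 |  11 | bbbaaaaabaababab

SA = [1, 2, 3, 14, 4, 15, 5, 16, 6, 17, 20, 7, 25, 18, 23, 21, 8, 10, 26, 0, 13, 19, 24, 22, 9, 12, 11]
rank  pair      lcp
   1  s[1:],s[2:]  7  'aaaaaaa'
   2  s[2:],s[3:]  6  'aaaaaa'
   3  s[3:],s[14:]  5  'aaaaa'
   4  s[14:],s[4:]  7  'aaaaaba'
   5  s[4:],s[15:]  4  'aaaa'
   6  s[15:],s[5:]  6  'aaaaba'
   7  s[5:],s[16:]  3  'aaa'
   8  s[16:],s[6:]  5  'aaaba'
   9  s[6:],s[17:]  2  'aa'
  10  s[17:],s[20:]  4  'aaba'
  11  s[20:],s[7:]  5  'aabab'
  12  s[7:],s[25:]  1  'a'
  13  s[25:],s[18:]  2  'ab'
  14  s[18:],s[23:]  3  'aba'
  15  s[23:],s[21:]  4  'abab'
  16  s[21:],s[8:]  4  'abab'
  17  s[8:],s[10:]  2  'ab'
  18  s[10:],s[26:]  0  ''
  19  s[26:],s[0:]  1  'b'
  20  s[0:],s[13:]  6  'baaaaa'
  21  s[13:],s[19:]  3  'baa'
  22  s[19:],s[24:]  2  'ba'
  23  s[24:],s[22:]  3  'bab'
  24  s[22:],s[9:]  3  'bab'
  25  s[9:],s[12:]  1  'b'
  26  s[12:],s[11:]  2  'bb'

[0, 7, 6, 5, 7, 4, 6, 3, 5, 2, 4, 5, 1, 2, 3, 4, 4, 2, 0, 1, 6, 3, 2, 3, 3, 1, 2]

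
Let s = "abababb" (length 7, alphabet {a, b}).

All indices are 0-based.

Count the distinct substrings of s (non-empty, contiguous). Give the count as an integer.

rank→(start, suffix):
  0 → (0, 'abababb')
  1 → (2, 'ababb')
  2 → (4, 'abb')
  3 → (6, 'b')
  4 → (1, 'bababb')
  5 → (3, 'babb')
  6 → (5, 'bb')

SA = [0, 2, 4, 6, 1, 3, 5]
rank  pair      lcp
   1  s[0:],s[2:]  4  'abab'
   2  s[2:],s[4:]  2  'ab'
   3  s[4:],s[6:]  0  ''
   4  s[6:],s[1:]  1  'b'
   5  s[1:],s[3:]  3  'bab'
   6  s[3:],s[5:]  1  'b'

n(n+1)/2 = 7·8/2 = 28
Σ LCP = 0 + 4 + 2 + 0 + 1 + 3 + 1 = 11
distinct = 28 − 11 = 17

17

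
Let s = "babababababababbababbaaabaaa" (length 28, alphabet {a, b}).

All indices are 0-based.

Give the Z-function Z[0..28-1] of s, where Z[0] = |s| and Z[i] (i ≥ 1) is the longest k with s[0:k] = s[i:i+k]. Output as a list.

[28, 0, 13, 0, 11, 0, 9, 0, 7, 0, 5, 0, 3, 0, 1, 5, 0, 3, 0, 1, 2, 0, 0, 0, 2, 0, 0, 0]

Z[0]=28
i=1: i≥r, start 0; Z[1]=0
i=2: i≥r, start 0; Z[2]=13 extend→box=[2,15)
i=3: min(r-i=12, Z[1]=0)=0; Z[3]=0
i=4: min(r-i=11, Z[2]=13)=11; Z[4]=11
i=5: min(r-i=10, Z[3]=0)=0; Z[5]=0
i=6: min(r-i=9, Z[4]=11)=9; Z[6]=9
i=7: min(r-i=8, Z[5]=0)=0; Z[7]=0
i=8: min(r-i=7, Z[6]=9)=7; Z[8]=7
i=9: min(r-i=6, Z[7]=0)=0; Z[9]=0
i=10: min(r-i=5, Z[8]=7)=5; Z[10]=5
i=11: min(r-i=4, Z[9]=0)=0; Z[11]=0
i=12: min(r-i=3, Z[10]=5)=3; Z[12]=3
i=13: min(r-i=2, Z[11]=0)=0; Z[13]=0
i=14: min(r-i=1, Z[12]=3)=1; Z[14]=1
i=15: i≥r, start 0; Z[15]=5 extend→box=[15,20)
i=16: min(r-i=4, Z[1]=0)=0; Z[16]=0
i=17: min(r-i=3, Z[2]=13)=3; Z[17]=3
i=18: min(r-i=2, Z[3]=0)=0; Z[18]=0
i=19: min(r-i=1, Z[4]=11)=1; Z[19]=1
i=20: i≥r, start 0; Z[20]=2 extend→box=[20,22)
i=21: min(r-i=1, Z[1]=0)=0; Z[21]=0
i=22: i≥r, start 0; Z[22]=0
i=23: i≥r, start 0; Z[23]=0
i=24: i≥r, start 0; Z[24]=2 extend→box=[24,26)
i=25: min(r-i=1, Z[1]=0)=0; Z[25]=0
i=26: i≥r, start 0; Z[26]=0
i=27: i≥r, start 0; Z[27]=0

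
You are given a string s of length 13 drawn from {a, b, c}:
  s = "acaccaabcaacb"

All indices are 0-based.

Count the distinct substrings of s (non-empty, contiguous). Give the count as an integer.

75

sorted suffixes:
  #0 SA[0]=5  'aabcaacb'
  #1 SA[1]=9  'aacb'
  #2 SA[2]=6  'abcaacb'
  #3 SA[3]=0  'acaccaabcaacb'
  #4 SA[4]=10  'acb'
  #5 SA[5]=2  'accaabcaacb'
  #6 SA[6]=12  'b'
  #7 SA[7]=7  'bcaacb'
  #8 SA[8]=4  'caabcaacb'
  #9 SA[9]=8  'caacb'
  #10 SA[10]=1  'caccaabcaacb'
  #11 SA[11]=11  'cb'
  #12 SA[12]=3  'ccaabcaacb'

SA = [5, 9, 6, 0, 10, 2, 12, 7, 4, 8, 1, 11, 3]
rank  pair      lcp
   1  s[5:],s[9:]  2  'aa'
   2  s[9:],s[6:]  1  'a'
   3  s[6:],s[0:]  1  'a'
   4  s[0:],s[10:]  2  'ac'
   5  s[10:],s[2:]  2  'ac'
   6  s[2:],s[12:]  0  ''
   7  s[12:],s[7:]  1  'b'
   8  s[7:],s[4:]  0  ''
   9  s[4:],s[8:]  3  'caa'
  10  s[8:],s[1:]  2  'ca'
  11  s[1:],s[11:]  1  'c'
  12  s[11:],s[3:]  1  'c'

n(n+1)/2 = 13·14/2 = 91
Σ LCP = 0 + 2 + 1 + 1 + 2 + 2 + 0 + 1 + 0 + 3 + 2 + 1 + 1 = 16
distinct = 91 − 16 = 75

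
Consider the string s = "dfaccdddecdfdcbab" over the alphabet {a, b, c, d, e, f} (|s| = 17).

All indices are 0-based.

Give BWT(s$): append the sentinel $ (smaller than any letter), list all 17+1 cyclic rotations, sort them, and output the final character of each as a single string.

bbfacdacefcdd$cddd

rank  rotation            last
    0  $dfaccdddecdfdcbab  b
    1  ab$dfaccdddecdfdcb  b
    2  accdddecdfdcbab$df  f
    3  b$dfaccdddecdfdcba  a
    4  bab$dfaccdddecdfdc  c
    5  cbab$dfaccdddecdfd  d
    6  ccdddecdfdcbab$dfa  a
    7  cdddecdfdcbab$dfac  c
    8  cdfdcbab$dfaccddde  e
    9  dcbab$dfaccdddecdf  f
   10  dddecdfdcbab$dfacc  c
   11  ddecdfdcbab$dfaccd  d
   12  decdfdcbab$dfaccdd  d
   13  dfaccdddecdfdcbab$  $
   14  dfdcbab$dfaccdddec  c
   15  ecdfdcbab$dfaccddd  d
   16  faccdddecdfdcbab$d  d
   17  fdcbab$dfaccdddecd  d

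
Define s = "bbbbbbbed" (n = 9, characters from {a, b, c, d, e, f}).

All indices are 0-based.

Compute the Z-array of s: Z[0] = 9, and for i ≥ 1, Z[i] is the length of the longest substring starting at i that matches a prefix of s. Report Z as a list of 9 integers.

[9, 6, 5, 4, 3, 2, 1, 0, 0]

Z[0]=9
i=1: outside box; Z[1]=6 scan→box=[1,7)
i=2: min(r-i=5, Z[1]=6)=5; Z[2]=5
i=3: min(r-i=4, Z[2]=5)=4; Z[3]=4
i=4: min(r-i=3, Z[3]=4)=3; Z[4]=3
i=5: min(r-i=2, Z[4]=3)=2; Z[5]=2
i=6: min(r-i=1, Z[5]=2)=1; Z[6]=1
i=7: outside box; Z[7]=0
i=8: outside box; Z[8]=0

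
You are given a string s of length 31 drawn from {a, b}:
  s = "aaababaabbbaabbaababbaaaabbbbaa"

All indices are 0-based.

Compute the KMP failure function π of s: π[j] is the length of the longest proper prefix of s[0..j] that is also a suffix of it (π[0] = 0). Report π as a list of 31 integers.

π[0] = 0
j=1 s[j]='a': π[1]=1 (border 'a')
j=2 s[j]='a': π[2]=2 (border 'aa')
j=3 s[j]='b': k: 2→1→0; π[3]=0 (border '')
j=4 s[j]='a': π[4]=1 (border 'a')
j=5 s[j]='b': k: 1→0; π[5]=0 (border '')
j=6 s[j]='a': π[6]=1 (border 'a')
j=7 s[j]='a': π[7]=2 (border 'aa')
j=8 s[j]='b': k: 2→1→0; π[8]=0 (border '')
j=9 s[j]='b': π[9]=0 (border '')
j=10 s[j]='b': π[10]=0 (border '')
j=11 s[j]='a': π[11]=1 (border 'a')
j=12 s[j]='a': π[12]=2 (border 'aa')
j=13 s[j]='b': k: 2→1→0; π[13]=0 (border '')
j=14 s[j]='b': π[14]=0 (border '')
j=15 s[j]='a': π[15]=1 (border 'a')
j=16 s[j]='a': π[16]=2 (border 'aa')
j=17 s[j]='b': k: 2→1→0; π[17]=0 (border '')
j=18 s[j]='a': π[18]=1 (border 'a')
j=19 s[j]='b': k: 1→0; π[19]=0 (border '')
j=20 s[j]='b': π[20]=0 (border '')
j=21 s[j]='a': π[21]=1 (border 'a')
j=22 s[j]='a': π[22]=2 (border 'aa')
j=23 s[j]='a': π[23]=3 (border 'aaa')
j=24 s[j]='a': k: 3→2; π[24]=3 (border 'aaa')
j=25 s[j]='b': π[25]=4 (border 'aaab')
j=26 s[j]='b': k: 4→0; π[26]=0 (border '')
j=27 s[j]='b': π[27]=0 (border '')
j=28 s[j]='b': π[28]=0 (border '')
j=29 s[j]='a': π[29]=1 (border 'a')
j=30 s[j]='a': π[30]=2 (border 'aa')

[0, 1, 2, 0, 1, 0, 1, 2, 0, 0, 0, 1, 2, 0, 0, 1, 2, 0, 1, 0, 0, 1, 2, 3, 3, 4, 0, 0, 0, 1, 2]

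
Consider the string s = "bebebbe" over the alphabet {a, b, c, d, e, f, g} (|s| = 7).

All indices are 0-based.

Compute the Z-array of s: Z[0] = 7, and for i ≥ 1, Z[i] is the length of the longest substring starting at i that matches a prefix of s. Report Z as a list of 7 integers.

[7, 0, 3, 0, 1, 2, 0]

Z[0]=7
i=1: i≥r, start 0; Z[1]=0
i=2: i≥r, start 0; Z[2]=3 grow→box=[2,5)
i=3: min(r-i=2, Z[1]=0)=0; Z[3]=0
i=4: min(r-i=1, Z[2]=3)=1; Z[4]=1
i=5: i≥r, start 0; Z[5]=2 grow→box=[5,7)
i=6: min(r-i=1, Z[1]=0)=0; Z[6]=0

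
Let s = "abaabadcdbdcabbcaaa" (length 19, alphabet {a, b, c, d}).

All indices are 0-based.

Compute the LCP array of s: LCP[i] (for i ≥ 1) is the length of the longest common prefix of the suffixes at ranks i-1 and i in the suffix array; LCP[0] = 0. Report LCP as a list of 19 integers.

rank | idx | suffix
   0 |  18 | a
   1 |  17 | aa
   2 |  16 | aaa
   3 |   2 | aabadcdbdcabbcaaa
   4 |   0 | abaabadcdbdcabbcaaa
   5 |   3 | abadcdbdcabbcaaa
   6 |  12 | abbcaaa
   7 |   5 | adcdbdcabbcaaa
   8 |   1 | baabadcdbdcabbcaaa
   9 |   4 | badcdbdcabbcaaa
  10 |  13 | bbcaaa
  11 |  14 | bcaaa
  12 |   9 | bdcabbcaaa
  13 |  15 | caaa
  14 |  11 | cabbcaaa
  15 |   7 | cdbdcabbcaaa
  16 |   8 | dbdcabbcaaa
  17 |  10 | dcabbcaaa
  18 |   6 | dcdbdcabbcaaa

SA = [18, 17, 16, 2, 0, 3, 12, 5, 1, 4, 13, 14, 9, 15, 11, 7, 8, 10, 6]
i: (SA[i-1],SA[i]) lcp shared
  1: (18,17) 1 'a'
  2: (17,16) 2 'aa'
  3: (16,2) 2 'aa'
  4: (2,0) 1 'a'
  5: (0,3) 3 'aba'
  6: (3,12) 2 'ab'
  7: (12,5) 1 'a'
  8: (5,1) 0 ''
  9: (1,4) 2 'ba'
  10: (4,13) 1 'b'
  11: (13,14) 1 'b'
  12: (14,9) 1 'b'
  13: (9,15) 0 ''
  14: (15,11) 2 'ca'
  15: (11,7) 1 'c'
  16: (7,8) 0 ''
  17: (8,10) 1 'd'
  18: (10,6) 2 'dc'

[0, 1, 2, 2, 1, 3, 2, 1, 0, 2, 1, 1, 1, 0, 2, 1, 0, 1, 2]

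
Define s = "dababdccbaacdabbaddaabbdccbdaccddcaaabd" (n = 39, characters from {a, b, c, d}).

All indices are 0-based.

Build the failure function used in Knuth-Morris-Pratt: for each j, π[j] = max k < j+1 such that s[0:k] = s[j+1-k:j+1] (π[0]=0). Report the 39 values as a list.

[0, 0, 0, 0, 0, 1, 0, 0, 0, 0, 0, 0, 1, 2, 3, 0, 0, 1, 1, 2, 0, 0, 0, 1, 0, 0, 0, 1, 2, 0, 0, 1, 1, 0, 0, 0, 0, 0, 1]

π[0] = 0
j=1 s[j]='a': π[1]=0 (border '')
j=2 s[j]='b': π[2]=0 (border '')
j=3 s[j]='a': π[3]=0 (border '')
j=4 s[j]='b': π[4]=0 (border '')
j=5 s[j]='d': π[5]=1 (border 'd')
j=6 s[j]='c': k: 1→0; π[6]=0 (border '')
j=7 s[j]='c': π[7]=0 (border '')
j=8 s[j]='b': π[8]=0 (border '')
j=9 s[j]='a': π[9]=0 (border '')
j=10 s[j]='a': π[10]=0 (border '')
j=11 s[j]='c': π[11]=0 (border '')
j=12 s[j]='d': π[12]=1 (border 'd')
j=13 s[j]='a': π[13]=2 (border 'da')
j=14 s[j]='b': π[14]=3 (border 'dab')
j=15 s[j]='b': k: 3→0; π[15]=0 (border '')
j=16 s[j]='a': π[16]=0 (border '')
j=17 s[j]='d': π[17]=1 (border 'd')
j=18 s[j]='d': k: 1→0; π[18]=1 (border 'd')
j=19 s[j]='a': π[19]=2 (border 'da')
j=20 s[j]='a': k: 2→0; π[20]=0 (border '')
j=21 s[j]='b': π[21]=0 (border '')
j=22 s[j]='b': π[22]=0 (border '')
j=23 s[j]='d': π[23]=1 (border 'd')
j=24 s[j]='c': k: 1→0; π[24]=0 (border '')
j=25 s[j]='c': π[25]=0 (border '')
j=26 s[j]='b': π[26]=0 (border '')
j=27 s[j]='d': π[27]=1 (border 'd')
j=28 s[j]='a': π[28]=2 (border 'da')
j=29 s[j]='c': k: 2→0; π[29]=0 (border '')
j=30 s[j]='c': π[30]=0 (border '')
j=31 s[j]='d': π[31]=1 (border 'd')
j=32 s[j]='d': k: 1→0; π[32]=1 (border 'd')
j=33 s[j]='c': k: 1→0; π[33]=0 (border '')
j=34 s[j]='a': π[34]=0 (border '')
j=35 s[j]='a': π[35]=0 (border '')
j=36 s[j]='a': π[36]=0 (border '')
j=37 s[j]='b': π[37]=0 (border '')
j=38 s[j]='d': π[38]=1 (border 'd')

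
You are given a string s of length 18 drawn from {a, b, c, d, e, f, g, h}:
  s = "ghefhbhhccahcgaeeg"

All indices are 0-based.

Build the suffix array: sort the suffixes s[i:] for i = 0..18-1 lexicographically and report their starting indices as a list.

rank→(start, suffix):
  0 → (14, 'aeeg')
  1 → (10, 'ahcgaeeg')
  2 → (5, 'bhhccahcgaeeg')
  3 → (9, 'cahcgaeeg')
  4 → (8, 'ccahcgaeeg')
  5 → (12, 'cgaeeg')
  6 → (15, 'eeg')
  7 → (2, 'efhbhhccahcgaeeg')
  8 → (16, 'eg')
  9 → (3, 'fhbhhccahcgaeeg')
  10 → (17, 'g')
  11 → (13, 'gaeeg')
  12 → (0, 'ghefhbhhccahcgaeeg')
  13 → (4, 'hbhhccahcgaeeg')
  14 → (7, 'hccahcgaeeg')
  15 → (11, 'hcgaeeg')
  16 → (1, 'hefhbhhccahcgaeeg')
  17 → (6, 'hhccahcgaeeg')

[14, 10, 5, 9, 8, 12, 15, 2, 16, 3, 17, 13, 0, 4, 7, 11, 1, 6]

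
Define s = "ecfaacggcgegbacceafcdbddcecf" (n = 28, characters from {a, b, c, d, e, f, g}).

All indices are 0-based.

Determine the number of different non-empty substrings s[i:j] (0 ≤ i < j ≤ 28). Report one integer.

rank | idx | suffix
   0 |   3 | aacggcgegbacceafcdbddcecf
   1 |  13 | acceafcdbddcecf
   2 |   4 | acggcgegbacceafcdbddcecf
   3 |  17 | afcdbddcecf
   4 |  12 | bacceafcdbddcecf
   5 |  21 | bddcecf
   6 |  14 | cceafcdbddcecf
   7 |  19 | cdbddcecf
   8 |  15 | ceafcdbddcecf
   9 |  24 | cecf
  10 |  26 | cf
  11 |   1 | cfaacggcgegbacceafcdbddcecf
  12 |   8 | cgegbacceafcdbddcecf
  13 |   5 | cggcgegbacceafcdbddcecf
  14 |  20 | dbddcecf
  15 |  23 | dcecf
  16 |  22 | ddcecf
  17 |  16 | eafcdbddcecf
  18 |  25 | ecf
  19 |   0 | ecfaacggcgegbacceafcdbddcecf
  20 |  10 | egbacceafcdbddcecf
  21 |  27 | f
  22 |   2 | faacggcgegbacceafcdbddcecf
  23 |  18 | fcdbddcecf
  24 |  11 | gbacceafcdbddcecf
  25 |   7 | gcgegbacceafcdbddcecf
  26 |   9 | gegbacceafcdbddcecf
  27 |   6 | ggcgegbacceafcdbddcecf

SA = [3, 13, 4, 17, 12, 21, 14, 19, 15, 24, 26, 1, 8, 5, 20, 23, 22, 16, 25, 0, 10, 27, 2, 18, 11, 7, 9, 6]
i: (SA[i-1],SA[i]) lcp shared
  1: (3,13) 1 'a'
  2: (13,4) 2 'ac'
  3: (4,17) 1 'a'
  4: (17,12) 0 ''
  5: (12,21) 1 'b'
  6: (21,14) 0 ''
  7: (14,19) 1 'c'
  8: (19,15) 1 'c'
  9: (15,24) 2 'ce'
  10: (24,26) 1 'c'
  11: (26,1) 2 'cf'
  12: (1,8) 1 'c'
  13: (8,5) 2 'cg'
  14: (5,20) 0 ''
  15: (20,23) 1 'd'
  16: (23,22) 1 'd'
  17: (22,16) 0 ''
  18: (16,25) 1 'e'
  19: (25,0) 3 'ecf'
  20: (0,10) 1 'e'
  21: (10,27) 0 ''
  22: (27,2) 1 'f'
  23: (2,18) 1 'f'
  24: (18,11) 0 ''
  25: (11,7) 1 'g'
  26: (7,9) 1 'g'
  27: (9,6) 1 'g'

n(n+1)/2 = 28·29/2 = 406
Σ LCP = 0 + 1 + 2 + 1 + 0 + 1 + 0 + 1 + 1 + 2 + 1 + 2 + 1 + 2 + 0 + 1 + 1 + 0 + 1 + 3 + 1 + 0 + 1 + 1 + 0 + 1 + 1 + 1 = 27
distinct = 406 − 27 = 379

379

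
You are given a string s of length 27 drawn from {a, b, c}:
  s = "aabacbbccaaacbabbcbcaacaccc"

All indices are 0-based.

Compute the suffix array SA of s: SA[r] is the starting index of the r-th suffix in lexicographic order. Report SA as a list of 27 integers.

sorted suffixes:
  #0 SA[0]=9  'aaacbabbcbcaacaccc'
  #1 SA[1]=0  'aabacbbccaaacbabbcbcaacaccc'
  #2 SA[2]=20  'aacaccc'
  #3 SA[3]=10  'aacbabbcbcaacaccc'
  #4 SA[4]=1  'abacbbccaaacbabbcbcaacaccc'
  #5 SA[5]=14  'abbcbcaacaccc'
  #6 SA[6]=21  'acaccc'
  #7 SA[7]=11  'acbabbcbcaacaccc'
  #8 SA[8]=3  'acbbccaaacbabbcbcaacaccc'
  #9 SA[9]=23  'accc'
  #10 SA[10]=13  'babbcbcaacaccc'
  #11 SA[11]=2  'bacbbccaaacbabbcbcaacaccc'
  #12 SA[12]=15  'bbcbcaacaccc'
  #13 SA[13]=5  'bbccaaacbabbcbcaacaccc'
  #14 SA[14]=18  'bcaacaccc'
  #15 SA[15]=16  'bcbcaacaccc'
  #16 SA[16]=6  'bccaaacbabbcbcaacaccc'
  #17 SA[17]=26  'c'
  #18 SA[18]=8  'caaacbabbcbcaacaccc'
  #19 SA[19]=19  'caacaccc'
  #20 SA[20]=22  'caccc'
  #21 SA[21]=12  'cbabbcbcaacaccc'
  #22 SA[22]=4  'cbbccaaacbabbcbcaacaccc'
  #23 SA[23]=17  'cbcaacaccc'
  #24 SA[24]=25  'cc'
  #25 SA[25]=7  'ccaaacbabbcbcaacaccc'
  #26 SA[26]=24  'ccc'

[9, 0, 20, 10, 1, 14, 21, 11, 3, 23, 13, 2, 15, 5, 18, 16, 6, 26, 8, 19, 22, 12, 4, 17, 25, 7, 24]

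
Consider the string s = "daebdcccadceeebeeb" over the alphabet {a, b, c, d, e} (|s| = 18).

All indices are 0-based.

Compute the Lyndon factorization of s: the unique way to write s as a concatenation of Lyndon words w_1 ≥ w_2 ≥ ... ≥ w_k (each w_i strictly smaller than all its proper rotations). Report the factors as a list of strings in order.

emit factor 1: 'd' (i=0, period=1)
emit factor 2: 'aebdccc' (i=1, period=7)
emit factor 3: 'adceeebeeb' (i=8, period=10)

["d", "aebdccc", "adceeebeeb"]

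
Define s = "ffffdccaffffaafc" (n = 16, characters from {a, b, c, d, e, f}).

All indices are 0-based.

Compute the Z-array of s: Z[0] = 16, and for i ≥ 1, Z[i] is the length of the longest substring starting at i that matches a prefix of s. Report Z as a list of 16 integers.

Z[0]=16
i=1: i≥r, start 0; Z[1]=3 extend→box=[1,4)
i=2: min(r-i=2, Z[1]=3)=2; Z[2]=2
i=3: min(r-i=1, Z[2]=2)=1; Z[3]=1
i=4: i≥r, start 0; Z[4]=0
i=5: i≥r, start 0; Z[5]=0
i=6: i≥r, start 0; Z[6]=0
i=7: i≥r, start 0; Z[7]=0
i=8: i≥r, start 0; Z[8]=4 extend→box=[8,12)
i=9: min(r-i=3, Z[1]=3)=3; Z[9]=3
i=10: min(r-i=2, Z[2]=2)=2; Z[10]=2
i=11: min(r-i=1, Z[3]=1)=1; Z[11]=1
i=12: i≥r, start 0; Z[12]=0
i=13: i≥r, start 0; Z[13]=0
i=14: i≥r, start 0; Z[14]=1 extend→box=[14,15)
i=15: i≥r, start 0; Z[15]=0

[16, 3, 2, 1, 0, 0, 0, 0, 4, 3, 2, 1, 0, 0, 1, 0]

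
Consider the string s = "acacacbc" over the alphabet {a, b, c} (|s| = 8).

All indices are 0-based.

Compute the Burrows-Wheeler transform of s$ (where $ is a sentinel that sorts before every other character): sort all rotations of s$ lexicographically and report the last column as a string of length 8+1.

rank  rotation   last
    0  $acacacbc  c
    1  acacacbc$  $
    2  acacbc$ac  c
    3  acbc$acac  c
    4  bc$acacac  c
    5  c$acacacb  b
    6  cacacbc$a  a
    7  cacbc$aca  a
    8  cbc$acaca  a

c$cccbaaa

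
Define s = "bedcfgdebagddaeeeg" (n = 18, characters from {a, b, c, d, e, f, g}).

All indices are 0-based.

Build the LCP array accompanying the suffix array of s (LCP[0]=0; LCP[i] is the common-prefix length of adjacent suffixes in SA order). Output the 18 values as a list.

[0, 1, 0, 1, 0, 0, 1, 1, 1, 0, 1, 1, 2, 1, 0, 0, 1, 2]

rank | idx | suffix
   0 |  13 | aeeeg
   1 |   9 | agddaeeeg
   2 |   8 | bagddaeeeg
   3 |   0 | bedcfgdebagddaeeeg
   4 |   3 | cfgdebagddaeeeg
   5 |  12 | daeeeg
   6 |   2 | dcfgdebagddaeeeg
   7 |  11 | ddaeeeg
   8 |   6 | debagddaeeeg
   9 |   7 | ebagddaeeeg
  10 |   1 | edcfgdebagddaeeeg
  11 |  14 | eeeg
  12 |  15 | eeg
  13 |  16 | eg
  14 |   4 | fgdebagddaeeeg
  15 |  17 | g
  16 |  10 | gddaeeeg
  17 |   5 | gdebagddaeeeg

SA = [13, 9, 8, 0, 3, 12, 2, 11, 6, 7, 1, 14, 15, 16, 4, 17, 10, 5]
[i] adj suffixes → lcp
  [1] 13/9 → 1 ('a')
  [2] 9/8 → 0 ('')
  [3] 8/0 → 1 ('b')
  [4] 0/3 → 0 ('')
  [5] 3/12 → 0 ('')
  [6] 12/2 → 1 ('d')
  [7] 2/11 → 1 ('d')
  [8] 11/6 → 1 ('d')
  [9] 6/7 → 0 ('')
  [10] 7/1 → 1 ('e')
  [11] 1/14 → 1 ('e')
  [12] 14/15 → 2 ('ee')
  [13] 15/16 → 1 ('e')
  [14] 16/4 → 0 ('')
  [15] 4/17 → 0 ('')
  [16] 17/10 → 1 ('g')
  [17] 10/5 → 2 ('gd')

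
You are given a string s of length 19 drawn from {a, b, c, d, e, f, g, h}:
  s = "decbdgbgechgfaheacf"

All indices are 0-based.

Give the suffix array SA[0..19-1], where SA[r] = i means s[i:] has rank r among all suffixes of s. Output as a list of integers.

[16, 13, 3, 6, 2, 17, 9, 0, 4, 15, 1, 8, 18, 12, 5, 7, 11, 14, 10]

sorted suffixes:
  #0 SA[0]=16  'acf'
  #1 SA[1]=13  'aheacf'
  #2 SA[2]=3  'bdgbgechgfaheacf'
  #3 SA[3]=6  'bgechgfaheacf'
  #4 SA[4]=2  'cbdgbgechgfaheacf'
  #5 SA[5]=17  'cf'
  #6 SA[6]=9  'chgfaheacf'
  #7 SA[7]=0  'decbdgbgechgfaheacf'
  #8 SA[8]=4  'dgbgechgfaheacf'
  #9 SA[9]=15  'eacf'
  #10 SA[10]=1  'ecbdgbgechgfaheacf'
  #11 SA[11]=8  'echgfaheacf'
  #12 SA[12]=18  'f'
  #13 SA[13]=12  'faheacf'
  #14 SA[14]=5  'gbgechgfaheacf'
  #15 SA[15]=7  'gechgfaheacf'
  #16 SA[16]=11  'gfaheacf'
  #17 SA[17]=14  'heacf'
  #18 SA[18]=10  'hgfaheacf'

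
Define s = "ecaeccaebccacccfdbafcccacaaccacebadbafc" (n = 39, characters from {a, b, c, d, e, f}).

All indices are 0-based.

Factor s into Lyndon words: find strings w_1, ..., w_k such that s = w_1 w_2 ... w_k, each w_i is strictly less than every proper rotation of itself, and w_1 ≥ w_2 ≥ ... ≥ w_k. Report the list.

emit factor 1: 'e' (i=0, period=1)
emit factor 2: 'c' (i=1, period=1)
emit factor 3: 'aecc' (i=2, period=4)
emit factor 4: 'aebcc' (i=6, period=5)
emit factor 5: 'acccfdbafccc' (i=11, period=12)
emit factor 6: 'ac' (i=23, period=2)
emit factor 7: 'aaccacebadbafc' (i=25, period=14)

["e", "c", "aecc", "aebcc", "acccfdbafccc", "ac", "aaccacebadbafc"]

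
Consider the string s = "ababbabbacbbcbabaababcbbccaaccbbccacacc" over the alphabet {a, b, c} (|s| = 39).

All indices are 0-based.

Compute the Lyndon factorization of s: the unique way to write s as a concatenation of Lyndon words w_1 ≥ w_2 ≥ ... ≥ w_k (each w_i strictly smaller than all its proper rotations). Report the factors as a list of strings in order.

emit factor 1: 'ababbabbacbbcb' (i=0, period=14)
emit factor 2: 'ab' (i=14, period=2)
emit factor 3: 'aababcbbccaaccbbccacacc' (i=16, period=23)

["ababbabbacbbcb", "ab", "aababcbbccaaccbbccacacc"]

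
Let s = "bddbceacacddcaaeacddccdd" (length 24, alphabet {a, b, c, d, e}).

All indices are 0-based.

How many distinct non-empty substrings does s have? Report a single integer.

rank | idx | suffix
   0 |  13 | aaeacddccdd
   1 |   6 | acacddcaaeacddccdd
   2 |   8 | acddcaaeacddccdd
   3 |  16 | acddccdd
   4 |  14 | aeacddccdd
   5 |   3 | bceacacddcaaeacddccdd
   6 |   0 | bddbceacacddcaaeacddccdd
   7 |  12 | caaeacddccdd
   8 |   7 | cacddcaaeacddccdd
   9 |  20 | ccdd
  10 |  21 | cdd
  11 |   9 | cddcaaeacddccdd
  12 |  17 | cddccdd
  13 |   4 | ceacacddcaaeacddccdd
  14 |  23 | d
  15 |   2 | dbceacacddcaaeacddccdd
  16 |  11 | dcaaeacddccdd
  17 |  19 | dccdd
  18 |  22 | dd
  19 |   1 | ddbceacacddcaaeacddccdd
  20 |  10 | ddcaaeacddccdd
  21 |  18 | ddccdd
  22 |   5 | eacacddcaaeacddccdd
  23 |  15 | eacddccdd

SA = [13, 6, 8, 16, 14, 3, 0, 12, 7, 20, 21, 9, 17, 4, 23, 2, 11, 19, 22, 1, 10, 18, 5, 15]
rank  pair      lcp
   1  s[13:],s[6:]  1  'a'
   2  s[6:],s[8:]  2  'ac'
   3  s[8:],s[16:]  5  'acddc'
   4  s[16:],s[14:]  1  'a'
   5  s[14:],s[3:]  0  ''
   6  s[3:],s[0:]  1  'b'
   7  s[0:],s[12:]  0  ''
   8  s[12:],s[7:]  2  'ca'
   9  s[7:],s[20:]  1  'c'
  10  s[20:],s[21:]  1  'c'
  11  s[21:],s[9:]  3  'cdd'
  12  s[9:],s[17:]  4  'cddc'
  13  s[17:],s[4:]  1  'c'
  14  s[4:],s[23:]  0  ''
  15  s[23:],s[2:]  1  'd'
  16  s[2:],s[11:]  1  'd'
  17  s[11:],s[19:]  2  'dc'
  18  s[19:],s[22:]  1  'd'
  19  s[22:],s[1:]  2  'dd'
  20  s[1:],s[10:]  2  'dd'
  21  s[10:],s[18:]  3  'ddc'
  22  s[18:],s[5:]  0  ''
  23  s[5:],s[15:]  3  'eac'

n(n+1)/2 = 24·25/2 = 300
Σ LCP = 0 + 1 + 2 + 5 + 1 + 0 + 1 + 0 + 2 + 1 + 1 + 3 + 4 + 1 + 0 + 1 + 1 + 2 + 1 + 2 + 2 + 3 + 0 + 3 = 37
distinct = 300 − 37 = 263

263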